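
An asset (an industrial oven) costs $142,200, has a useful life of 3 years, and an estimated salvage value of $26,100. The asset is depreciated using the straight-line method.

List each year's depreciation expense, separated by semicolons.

$38,700; $38,700; $38,700

Depreciable base = $142,200 − $26,100 = $116,100.
Annual expense = $116,100 / 3 = $38,700.
End of year 1: book value $103,500.
End of year 2: book value $64,800.
End of year 3: book value $26,100.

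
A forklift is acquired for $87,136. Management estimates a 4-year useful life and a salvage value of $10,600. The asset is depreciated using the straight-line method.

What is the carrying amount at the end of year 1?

$68,002

Depreciable base = $87,136 − $10,600 = $76,536.
Annual expense = $76,536 / 4 = $19,134.
End of year 1: book value $68,002.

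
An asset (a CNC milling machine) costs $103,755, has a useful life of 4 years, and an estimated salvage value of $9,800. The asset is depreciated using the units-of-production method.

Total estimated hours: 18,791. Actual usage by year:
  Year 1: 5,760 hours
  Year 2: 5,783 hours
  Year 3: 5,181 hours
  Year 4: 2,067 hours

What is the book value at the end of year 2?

Depreciable base = $103,755 − $9,800 = $93,955.
Rate = $93,955 / 18,791 hours = $5 per hour.
Year 1: 5,760 × $5 = $28,800. Book value $74,955.
Year 2: 5,783 × $5 = $28,915. Book value $46,040.

$46,040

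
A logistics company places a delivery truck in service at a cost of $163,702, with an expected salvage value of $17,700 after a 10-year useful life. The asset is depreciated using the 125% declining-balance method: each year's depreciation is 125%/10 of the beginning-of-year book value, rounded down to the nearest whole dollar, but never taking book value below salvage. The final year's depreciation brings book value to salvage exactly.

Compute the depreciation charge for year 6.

$10,495

Depreciable base = $163,702 − $17,700 = $146,002.
Year 1: ⌊$163,702 × 125%/10⌋ = $20,462. Book value $143,240.
Year 2: ⌊$143,240 × 125%/10⌋ = $17,905. Book value $125,335.
Year 3: ⌊$125,335 × 125%/10⌋ = $15,666. Book value $109,669.
Year 4: ⌊$109,669 × 125%/10⌋ = $13,708. Book value $95,961.
Year 5: ⌊$95,961 × 125%/10⌋ = $11,995. Book value $83,966.
Year 6: ⌊$83,966 × 125%/10⌋ = $10,495. Book value $73,471.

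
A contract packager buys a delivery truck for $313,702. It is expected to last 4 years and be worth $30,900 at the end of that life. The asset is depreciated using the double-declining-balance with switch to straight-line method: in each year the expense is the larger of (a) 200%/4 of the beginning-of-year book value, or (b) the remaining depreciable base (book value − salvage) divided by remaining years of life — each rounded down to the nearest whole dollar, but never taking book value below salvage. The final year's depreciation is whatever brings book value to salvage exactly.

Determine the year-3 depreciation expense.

Depreciable base = $313,702 − $30,900 = $282,802.
Year 1: DB = ⌊$313,702 × 200%/4⌋ = $156,851; SL = ⌊$282,802/4⌋ = $70,700 → take DB $156,851. Book value $156,851.
Year 2: DB = ⌊$156,851 × 200%/4⌋ = $78,425; SL = ⌊$125,951/3⌋ = $41,983 → take DB $78,425. Book value $78,426.
Year 3: DB = ⌊$78,426 × 200%/4⌋ = $39,213; SL = ⌊$47,526/2⌋ = $23,763 → take DB $39,213. Book value $39,213.

$39,213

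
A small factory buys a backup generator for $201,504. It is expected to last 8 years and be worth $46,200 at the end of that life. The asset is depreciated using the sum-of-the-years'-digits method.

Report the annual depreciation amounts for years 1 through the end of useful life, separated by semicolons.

$34,512; $30,198; $25,884; $21,570; $17,256; $12,942; $8,628; $4,314

Depreciable base = $201,504 − $46,200 = $155,304.
Sum of the years' digits = 8+7+6+5+4+3+2+1 = 36.
Year 1: $155,304 × 8/36 = $34,512. Book value $166,992.
Year 2: $155,304 × 7/36 = $30,198. Book value $136,794.
Year 3: $155,304 × 6/36 = $25,884. Book value $110,910.
Year 4: $155,304 × 5/36 = $21,570. Book value $89,340.
Year 5: $155,304 × 4/36 = $17,256. Book value $72,084.
Year 6: $155,304 × 3/36 = $12,942. Book value $59,142.
Year 7: $155,304 × 2/36 = $8,628. Book value $50,514.
Year 8: $155,304 × 1/36 = $4,314. Book value $46,200.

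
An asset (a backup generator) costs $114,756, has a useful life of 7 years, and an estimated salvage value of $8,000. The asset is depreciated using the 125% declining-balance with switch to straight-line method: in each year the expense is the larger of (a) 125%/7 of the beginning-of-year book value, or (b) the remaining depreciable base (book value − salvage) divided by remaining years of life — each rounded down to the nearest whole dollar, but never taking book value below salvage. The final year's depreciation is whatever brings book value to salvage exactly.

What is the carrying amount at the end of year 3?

Depreciable base = $114,756 − $8,000 = $106,756.
Year 1: DB = ⌊$114,756 × 125%/7⌋ = $20,492; SL = ⌊$106,756/7⌋ = $15,250 → take DB $20,492. Book value $94,264.
Year 2: DB = ⌊$94,264 × 125%/7⌋ = $16,832; SL = ⌊$86,264/6⌋ = $14,377 → take DB $16,832. Book value $77,432.
Year 3: DB = ⌊$77,432 × 125%/7⌋ = $13,827; SL = ⌊$69,432/5⌋ = $13,886 → take SL $13,886. Book value $63,546.

$63,546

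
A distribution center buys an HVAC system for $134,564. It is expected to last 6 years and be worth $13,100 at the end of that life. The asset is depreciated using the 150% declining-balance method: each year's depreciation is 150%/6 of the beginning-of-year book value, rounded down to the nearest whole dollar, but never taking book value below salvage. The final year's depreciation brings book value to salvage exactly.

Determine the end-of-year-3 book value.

Depreciable base = $134,564 − $13,100 = $121,464.
Year 1: ⌊$134,564 × 150%/6⌋ = $33,641. Book value $100,923.
Year 2: ⌊$100,923 × 150%/6⌋ = $25,230. Book value $75,693.
Year 3: ⌊$75,693 × 150%/6⌋ = $18,923. Book value $56,770.

$56,770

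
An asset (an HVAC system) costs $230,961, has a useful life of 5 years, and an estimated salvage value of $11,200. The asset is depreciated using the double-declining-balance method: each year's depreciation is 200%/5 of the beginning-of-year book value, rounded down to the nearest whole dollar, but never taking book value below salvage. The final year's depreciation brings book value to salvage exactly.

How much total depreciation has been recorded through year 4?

Depreciable base = $230,961 − $11,200 = $219,761.
Year 1: ⌊$230,961 × 200%/5⌋ = $92,384. Book value $138,577.
Year 2: ⌊$138,577 × 200%/5⌋ = $55,430. Book value $83,147.
Year 3: ⌊$83,147 × 200%/5⌋ = $33,258. Book value $49,889.
Year 4: ⌊$49,889 × 200%/5⌋ = $19,955. Book value $29,934.
Accumulated through year 4 = $230,961 − $29,934 = $201,027.

$201,027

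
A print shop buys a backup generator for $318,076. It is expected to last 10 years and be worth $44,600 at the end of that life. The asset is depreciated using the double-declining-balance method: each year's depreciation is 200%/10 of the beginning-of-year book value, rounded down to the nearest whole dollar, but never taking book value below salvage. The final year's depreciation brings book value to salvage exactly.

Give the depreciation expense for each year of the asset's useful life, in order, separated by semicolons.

$63,615; $50,892; $40,713; $32,571; $26,057; $20,845; $16,676; $13,341; $8,766; $0

Depreciable base = $318,076 − $44,600 = $273,476.
Year 1: ⌊$318,076 × 200%/10⌋ = $63,615. Book value $254,461.
Year 2: ⌊$254,461 × 200%/10⌋ = $50,892. Book value $203,569.
Year 3: ⌊$203,569 × 200%/10⌋ = $40,713. Book value $162,856.
Year 4: ⌊$162,856 × 200%/10⌋ = $32,571. Book value $130,285.
Year 5: ⌊$130,285 × 200%/10⌋ = $26,057. Book value $104,228.
Year 6: ⌊$104,228 × 200%/10⌋ = $20,845. Book value $83,383.
Year 7: ⌊$83,383 × 200%/10⌋ = $16,676. Book value $66,707.
Year 8: ⌊$66,707 × 200%/10⌋ = $13,341. Book value $53,366.
Year 9: ⌊$53,366 × 200%/10⌋ = $10,673, capped at $8,766. Book value $44,600.
Year 10 (final): $44,600 − $44,600 = $0. Book value $44,600.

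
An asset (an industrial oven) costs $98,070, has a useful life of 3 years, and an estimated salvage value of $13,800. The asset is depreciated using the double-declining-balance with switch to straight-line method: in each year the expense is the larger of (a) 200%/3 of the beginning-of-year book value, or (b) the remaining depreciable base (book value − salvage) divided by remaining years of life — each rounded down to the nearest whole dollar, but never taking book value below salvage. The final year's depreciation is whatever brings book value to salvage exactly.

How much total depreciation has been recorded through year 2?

$84,270

Depreciable base = $98,070 − $13,800 = $84,270.
Year 1: DB = ⌊$98,070 × 200%/3⌋ = $65,380; SL = ⌊$84,270/3⌋ = $28,090 → take DB $65,380. Book value $32,690.
Year 2: DB = ⌊$32,690 × 200%/3⌋ = $21,793; SL = ⌊$18,890/2⌋ = $9,445 → take DB $21,793, capped at $18,890. Book value $13,800.
Accumulated through year 2 = $98,070 − $13,800 = $84,270.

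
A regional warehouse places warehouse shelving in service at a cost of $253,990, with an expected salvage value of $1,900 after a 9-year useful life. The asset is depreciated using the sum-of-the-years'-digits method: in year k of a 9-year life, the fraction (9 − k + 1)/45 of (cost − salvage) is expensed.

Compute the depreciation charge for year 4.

$33,612

Depreciable base = $253,990 − $1,900 = $252,090.
Sum of the years' digits = 9+8+7+6+5+4+3+2+1 = 45.
Year 1: $252,090 × 9/45 = $50,418. Book value $203,572.
Year 2: $252,090 × 8/45 = $44,816. Book value $158,756.
Year 3: $252,090 × 7/45 = $39,214. Book value $119,542.
Year 4: $252,090 × 6/45 = $33,612. Book value $85,930.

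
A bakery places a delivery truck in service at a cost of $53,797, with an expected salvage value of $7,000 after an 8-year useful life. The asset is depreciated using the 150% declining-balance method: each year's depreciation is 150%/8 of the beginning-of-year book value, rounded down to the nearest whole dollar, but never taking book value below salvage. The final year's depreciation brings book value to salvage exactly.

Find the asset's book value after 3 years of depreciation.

Depreciable base = $53,797 − $7,000 = $46,797.
Year 1: ⌊$53,797 × 150%/8⌋ = $10,086. Book value $43,711.
Year 2: ⌊$43,711 × 150%/8⌋ = $8,195. Book value $35,516.
Year 3: ⌊$35,516 × 150%/8⌋ = $6,659. Book value $28,857.

$28,857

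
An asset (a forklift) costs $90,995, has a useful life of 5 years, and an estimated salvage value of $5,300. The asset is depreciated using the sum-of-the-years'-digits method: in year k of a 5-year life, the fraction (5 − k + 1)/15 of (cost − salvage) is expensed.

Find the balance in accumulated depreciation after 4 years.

Depreciable base = $90,995 − $5,300 = $85,695.
Sum of the years' digits = 5+4+3+2+1 = 15.
Year 1: $85,695 × 5/15 = $28,565. Book value $62,430.
Year 2: $85,695 × 4/15 = $22,852. Book value $39,578.
Year 3: $85,695 × 3/15 = $17,139. Book value $22,439.
Year 4: $85,695 × 2/15 = $11,426. Book value $11,013.
Accumulated through year 4 = $90,995 − $11,013 = $79,982.

$79,982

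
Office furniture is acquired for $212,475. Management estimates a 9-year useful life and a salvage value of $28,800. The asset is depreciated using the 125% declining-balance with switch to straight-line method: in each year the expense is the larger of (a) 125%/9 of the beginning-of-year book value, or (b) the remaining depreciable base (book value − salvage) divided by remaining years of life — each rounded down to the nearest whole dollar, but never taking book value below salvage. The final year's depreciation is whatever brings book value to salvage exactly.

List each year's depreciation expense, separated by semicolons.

Depreciable base = $212,475 − $28,800 = $183,675.
Year 1: DB = ⌊$212,475 × 125%/9⌋ = $29,510; SL = ⌊$183,675/9⌋ = $20,408 → take DB $29,510. Book value $182,965.
Year 2: DB = ⌊$182,965 × 125%/9⌋ = $25,411; SL = ⌊$154,165/8⌋ = $19,270 → take DB $25,411. Book value $157,554.
Year 3: DB = ⌊$157,554 × 125%/9⌋ = $21,882; SL = ⌊$128,754/7⌋ = $18,393 → take DB $21,882. Book value $135,672.
Year 4: DB = ⌊$135,672 × 125%/9⌋ = $18,843; SL = ⌊$106,872/6⌋ = $17,812 → take DB $18,843. Book value $116,829.
Year 5: DB = ⌊$116,829 × 125%/9⌋ = $16,226; SL = ⌊$88,029/5⌋ = $17,605 → take SL $17,605. Book value $99,224.
Year 6: DB = ⌊$99,224 × 125%/9⌋ = $13,781; SL = ⌊$70,424/4⌋ = $17,606 → take SL $17,606. Book value $81,618.
Year 7: DB = ⌊$81,618 × 125%/9⌋ = $11,335; SL = ⌊$52,818/3⌋ = $17,606 → take SL $17,606. Book value $64,012.
Year 8: DB = ⌊$64,012 × 125%/9⌋ = $8,890; SL = ⌊$35,212/2⌋ = $17,606 → take SL $17,606. Book value $46,406.
Year 9 (final): $46,406 − $28,800 = $17,606. Book value $28,800.

$29,510; $25,411; $21,882; $18,843; $17,605; $17,606; $17,606; $17,606; $17,606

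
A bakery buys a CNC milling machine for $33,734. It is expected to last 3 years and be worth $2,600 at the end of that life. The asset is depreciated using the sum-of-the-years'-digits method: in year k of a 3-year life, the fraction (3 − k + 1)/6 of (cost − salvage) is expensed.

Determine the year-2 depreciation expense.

Depreciable base = $33,734 − $2,600 = $31,134.
Sum of the years' digits = 3+2+1 = 6.
Year 1: $31,134 × 3/6 = $15,567. Book value $18,167.
Year 2: $31,134 × 2/6 = $10,378. Book value $7,789.

$10,378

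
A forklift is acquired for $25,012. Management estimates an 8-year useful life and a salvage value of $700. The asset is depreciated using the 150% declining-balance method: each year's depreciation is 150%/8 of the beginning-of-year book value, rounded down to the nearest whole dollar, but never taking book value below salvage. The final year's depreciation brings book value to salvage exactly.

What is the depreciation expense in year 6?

Depreciable base = $25,012 − $700 = $24,312.
Year 1: ⌊$25,012 × 150%/8⌋ = $4,689. Book value $20,323.
Year 2: ⌊$20,323 × 150%/8⌋ = $3,810. Book value $16,513.
Year 3: ⌊$16,513 × 150%/8⌋ = $3,096. Book value $13,417.
Year 4: ⌊$13,417 × 150%/8⌋ = $2,515. Book value $10,902.
Year 5: ⌊$10,902 × 150%/8⌋ = $2,044. Book value $8,858.
Year 6: ⌊$8,858 × 150%/8⌋ = $1,660. Book value $7,198.

$1,660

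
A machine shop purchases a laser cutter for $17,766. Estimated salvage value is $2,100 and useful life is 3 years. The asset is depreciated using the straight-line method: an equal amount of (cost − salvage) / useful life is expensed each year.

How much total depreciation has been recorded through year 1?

Depreciable base = $17,766 − $2,100 = $15,666.
Annual expense = $15,666 / 3 = $5,222.
End of year 1: book value $12,544.
Accumulated through year 1 = $17,766 − $12,544 = $5,222.

$5,222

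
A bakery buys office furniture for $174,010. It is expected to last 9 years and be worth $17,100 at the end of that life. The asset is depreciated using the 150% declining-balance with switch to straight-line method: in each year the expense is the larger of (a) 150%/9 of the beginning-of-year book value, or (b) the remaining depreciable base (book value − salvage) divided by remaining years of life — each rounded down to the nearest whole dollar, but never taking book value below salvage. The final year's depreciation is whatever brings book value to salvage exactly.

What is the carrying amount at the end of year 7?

Depreciable base = $174,010 − $17,100 = $156,910.
Year 1: DB = ⌊$174,010 × 150%/9⌋ = $29,001; SL = ⌊$156,910/9⌋ = $17,434 → take DB $29,001. Book value $145,009.
Year 2: DB = ⌊$145,009 × 150%/9⌋ = $24,168; SL = ⌊$127,909/8⌋ = $15,988 → take DB $24,168. Book value $120,841.
Year 3: DB = ⌊$120,841 × 150%/9⌋ = $20,140; SL = ⌊$103,741/7⌋ = $14,820 → take DB $20,140. Book value $100,701.
Year 4: DB = ⌊$100,701 × 150%/9⌋ = $16,783; SL = ⌊$83,601/6⌋ = $13,933 → take DB $16,783. Book value $83,918.
Year 5: DB = ⌊$83,918 × 150%/9⌋ = $13,986; SL = ⌊$66,818/5⌋ = $13,363 → take DB $13,986. Book value $69,932.
Year 6: DB = ⌊$69,932 × 150%/9⌋ = $11,655; SL = ⌊$52,832/4⌋ = $13,208 → take SL $13,208. Book value $56,724.
Year 7: DB = ⌊$56,724 × 150%/9⌋ = $9,454; SL = ⌊$39,624/3⌋ = $13,208 → take SL $13,208. Book value $43,516.

$43,516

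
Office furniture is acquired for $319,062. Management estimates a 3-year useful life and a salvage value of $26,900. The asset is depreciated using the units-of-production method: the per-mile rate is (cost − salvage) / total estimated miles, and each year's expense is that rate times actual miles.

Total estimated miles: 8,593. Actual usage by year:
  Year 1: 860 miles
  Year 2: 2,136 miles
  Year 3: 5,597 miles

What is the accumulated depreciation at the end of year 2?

$101,864

Depreciable base = $319,062 − $26,900 = $292,162.
Rate = $292,162 / 8,593 miles = $34 per mile.
Year 1: 860 × $34 = $29,240. Book value $289,822.
Year 2: 2,136 × $34 = $72,624. Book value $217,198.
Accumulated through year 2 = $319,062 − $217,198 = $101,864.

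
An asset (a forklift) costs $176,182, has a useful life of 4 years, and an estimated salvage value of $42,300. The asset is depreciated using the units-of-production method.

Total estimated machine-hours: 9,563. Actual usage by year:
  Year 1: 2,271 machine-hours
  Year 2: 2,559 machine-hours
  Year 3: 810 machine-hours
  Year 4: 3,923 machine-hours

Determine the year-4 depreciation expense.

Depreciable base = $176,182 − $42,300 = $133,882.
Rate = $133,882 / 9,563 machine-hours = $14 per machine-hour.
Year 1: 2,271 × $14 = $31,794. Book value $144,388.
Year 2: 2,559 × $14 = $35,826. Book value $108,562.
Year 3: 810 × $14 = $11,340. Book value $97,222.
Year 4: 3,923 × $14 = $54,922. Book value $42,300.

$54,922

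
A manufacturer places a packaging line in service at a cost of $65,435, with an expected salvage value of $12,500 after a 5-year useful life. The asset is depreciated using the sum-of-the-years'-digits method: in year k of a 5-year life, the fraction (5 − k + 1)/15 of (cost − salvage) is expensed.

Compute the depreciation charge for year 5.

Depreciable base = $65,435 − $12,500 = $52,935.
Sum of the years' digits = 5+4+3+2+1 = 15.
Year 1: $52,935 × 5/15 = $17,645. Book value $47,790.
Year 2: $52,935 × 4/15 = $14,116. Book value $33,674.
Year 3: $52,935 × 3/15 = $10,587. Book value $23,087.
Year 4: $52,935 × 2/15 = $7,058. Book value $16,029.
Year 5: $52,935 × 1/15 = $3,529. Book value $12,500.

$3,529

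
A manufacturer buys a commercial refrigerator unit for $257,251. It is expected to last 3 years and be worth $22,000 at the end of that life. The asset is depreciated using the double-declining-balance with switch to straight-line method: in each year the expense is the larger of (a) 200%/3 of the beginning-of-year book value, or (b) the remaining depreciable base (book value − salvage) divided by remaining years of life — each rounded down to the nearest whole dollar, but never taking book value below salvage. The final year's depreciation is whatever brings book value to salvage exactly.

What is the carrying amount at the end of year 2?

$28,584

Depreciable base = $257,251 − $22,000 = $235,251.
Year 1: DB = ⌊$257,251 × 200%/3⌋ = $171,500; SL = ⌊$235,251/3⌋ = $78,417 → take DB $171,500. Book value $85,751.
Year 2: DB = ⌊$85,751 × 200%/3⌋ = $57,167; SL = ⌊$63,751/2⌋ = $31,875 → take DB $57,167. Book value $28,584.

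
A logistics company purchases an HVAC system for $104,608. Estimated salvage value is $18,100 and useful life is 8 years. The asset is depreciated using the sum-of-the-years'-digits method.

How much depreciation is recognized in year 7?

$4,806

Depreciable base = $104,608 − $18,100 = $86,508.
Sum of the years' digits = 8+7+6+5+4+3+2+1 = 36.
Year 1: $86,508 × 8/36 = $19,224. Book value $85,384.
Year 2: $86,508 × 7/36 = $16,821. Book value $68,563.
Year 3: $86,508 × 6/36 = $14,418. Book value $54,145.
Year 4: $86,508 × 5/36 = $12,015. Book value $42,130.
Year 5: $86,508 × 4/36 = $9,612. Book value $32,518.
Year 6: $86,508 × 3/36 = $7,209. Book value $25,309.
Year 7: $86,508 × 2/36 = $4,806. Book value $20,503.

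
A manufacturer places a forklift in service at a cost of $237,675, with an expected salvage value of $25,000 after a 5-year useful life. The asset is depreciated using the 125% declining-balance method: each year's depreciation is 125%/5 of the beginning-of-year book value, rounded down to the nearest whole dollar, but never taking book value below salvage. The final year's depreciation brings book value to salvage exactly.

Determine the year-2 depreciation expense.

Depreciable base = $237,675 − $25,000 = $212,675.
Year 1: ⌊$237,675 × 125%/5⌋ = $59,418. Book value $178,257.
Year 2: ⌊$178,257 × 125%/5⌋ = $44,564. Book value $133,693.

$44,564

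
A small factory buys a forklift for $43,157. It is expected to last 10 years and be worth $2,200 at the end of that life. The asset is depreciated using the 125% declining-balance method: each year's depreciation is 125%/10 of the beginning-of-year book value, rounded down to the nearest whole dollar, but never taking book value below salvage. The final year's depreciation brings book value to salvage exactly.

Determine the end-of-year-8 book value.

$14,831

Depreciable base = $43,157 − $2,200 = $40,957.
Year 1: ⌊$43,157 × 125%/10⌋ = $5,394. Book value $37,763.
Year 2: ⌊$37,763 × 125%/10⌋ = $4,720. Book value $33,043.
Year 3: ⌊$33,043 × 125%/10⌋ = $4,130. Book value $28,913.
Year 4: ⌊$28,913 × 125%/10⌋ = $3,614. Book value $25,299.
Year 5: ⌊$25,299 × 125%/10⌋ = $3,162. Book value $22,137.
Year 6: ⌊$22,137 × 125%/10⌋ = $2,767. Book value $19,370.
Year 7: ⌊$19,370 × 125%/10⌋ = $2,421. Book value $16,949.
Year 8: ⌊$16,949 × 125%/10⌋ = $2,118. Book value $14,831.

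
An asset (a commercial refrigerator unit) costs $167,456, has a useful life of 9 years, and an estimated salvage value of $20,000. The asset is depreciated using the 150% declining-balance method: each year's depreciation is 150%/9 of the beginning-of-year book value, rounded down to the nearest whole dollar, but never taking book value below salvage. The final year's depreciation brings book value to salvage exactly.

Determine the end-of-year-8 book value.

$38,947

Depreciable base = $167,456 − $20,000 = $147,456.
Year 1: ⌊$167,456 × 150%/9⌋ = $27,909. Book value $139,547.
Year 2: ⌊$139,547 × 150%/9⌋ = $23,257. Book value $116,290.
Year 3: ⌊$116,290 × 150%/9⌋ = $19,381. Book value $96,909.
Year 4: ⌊$96,909 × 150%/9⌋ = $16,151. Book value $80,758.
Year 5: ⌊$80,758 × 150%/9⌋ = $13,459. Book value $67,299.
Year 6: ⌊$67,299 × 150%/9⌋ = $11,216. Book value $56,083.
Year 7: ⌊$56,083 × 150%/9⌋ = $9,347. Book value $46,736.
Year 8: ⌊$46,736 × 150%/9⌋ = $7,789. Book value $38,947.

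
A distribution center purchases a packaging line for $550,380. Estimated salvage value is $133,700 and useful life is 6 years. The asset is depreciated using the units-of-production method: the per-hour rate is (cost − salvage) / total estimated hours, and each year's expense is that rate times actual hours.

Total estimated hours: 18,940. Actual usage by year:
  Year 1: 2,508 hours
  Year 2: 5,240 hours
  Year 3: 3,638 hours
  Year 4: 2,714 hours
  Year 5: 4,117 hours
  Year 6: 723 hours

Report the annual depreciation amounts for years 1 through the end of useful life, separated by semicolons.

$55,176; $115,280; $80,036; $59,708; $90,574; $15,906

Depreciable base = $550,380 − $133,700 = $416,680.
Rate = $416,680 / 18,940 hours = $22 per hour.
Year 1: 2,508 × $22 = $55,176. Book value $495,204.
Year 2: 5,240 × $22 = $115,280. Book value $379,924.
Year 3: 3,638 × $22 = $80,036. Book value $299,888.
Year 4: 2,714 × $22 = $59,708. Book value $240,180.
Year 5: 4,117 × $22 = $90,574. Book value $149,606.
Year 6: 723 × $22 = $15,906. Book value $133,700.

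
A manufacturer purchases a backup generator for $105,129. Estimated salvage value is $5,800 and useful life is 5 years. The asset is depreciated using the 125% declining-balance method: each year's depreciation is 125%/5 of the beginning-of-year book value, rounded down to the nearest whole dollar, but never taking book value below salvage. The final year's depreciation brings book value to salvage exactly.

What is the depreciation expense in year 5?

$27,464

Depreciable base = $105,129 − $5,800 = $99,329.
Year 1: ⌊$105,129 × 125%/5⌋ = $26,282. Book value $78,847.
Year 2: ⌊$78,847 × 125%/5⌋ = $19,711. Book value $59,136.
Year 3: ⌊$59,136 × 125%/5⌋ = $14,784. Book value $44,352.
Year 4: ⌊$44,352 × 125%/5⌋ = $11,088. Book value $33,264.
Year 5 (final): $33,264 − $5,800 = $27,464. Book value $5,800.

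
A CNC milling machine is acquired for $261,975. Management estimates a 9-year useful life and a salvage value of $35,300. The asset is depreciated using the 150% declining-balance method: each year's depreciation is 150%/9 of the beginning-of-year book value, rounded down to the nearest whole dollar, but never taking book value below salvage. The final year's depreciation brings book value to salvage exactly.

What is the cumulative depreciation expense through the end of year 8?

Depreciable base = $261,975 − $35,300 = $226,675.
Year 1: ⌊$261,975 × 150%/9⌋ = $43,662. Book value $218,313.
Year 2: ⌊$218,313 × 150%/9⌋ = $36,385. Book value $181,928.
Year 3: ⌊$181,928 × 150%/9⌋ = $30,321. Book value $151,607.
Year 4: ⌊$151,607 × 150%/9⌋ = $25,267. Book value $126,340.
Year 5: ⌊$126,340 × 150%/9⌋ = $21,056. Book value $105,284.
Year 6: ⌊$105,284 × 150%/9⌋ = $17,547. Book value $87,737.
Year 7: ⌊$87,737 × 150%/9⌋ = $14,622. Book value $73,115.
Year 8: ⌊$73,115 × 150%/9⌋ = $12,185. Book value $60,930.
Accumulated through year 8 = $261,975 − $60,930 = $201,045.

$201,045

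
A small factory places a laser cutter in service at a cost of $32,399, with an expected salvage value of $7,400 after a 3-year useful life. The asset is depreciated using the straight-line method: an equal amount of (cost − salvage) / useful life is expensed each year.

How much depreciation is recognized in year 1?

$8,333

Depreciable base = $32,399 − $7,400 = $24,999.
Annual expense = $24,999 / 3 = $8,333.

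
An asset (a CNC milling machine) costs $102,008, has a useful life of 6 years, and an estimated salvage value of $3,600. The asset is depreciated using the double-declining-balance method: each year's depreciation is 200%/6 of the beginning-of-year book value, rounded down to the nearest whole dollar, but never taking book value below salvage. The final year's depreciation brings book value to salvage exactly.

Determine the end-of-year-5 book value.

Depreciable base = $102,008 − $3,600 = $98,408.
Year 1: ⌊$102,008 × 200%/6⌋ = $34,002. Book value $68,006.
Year 2: ⌊$68,006 × 200%/6⌋ = $22,668. Book value $45,338.
Year 3: ⌊$45,338 × 200%/6⌋ = $15,112. Book value $30,226.
Year 4: ⌊$30,226 × 200%/6⌋ = $10,075. Book value $20,151.
Year 5: ⌊$20,151 × 200%/6⌋ = $6,717. Book value $13,434.

$13,434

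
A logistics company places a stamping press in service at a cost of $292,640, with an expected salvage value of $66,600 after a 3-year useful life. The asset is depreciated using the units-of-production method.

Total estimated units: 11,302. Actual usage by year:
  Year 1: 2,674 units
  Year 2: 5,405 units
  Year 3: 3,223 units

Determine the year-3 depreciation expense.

Depreciable base = $292,640 − $66,600 = $226,040.
Rate = $226,040 / 11,302 units = $20 per unit.
Year 1: 2,674 × $20 = $53,480. Book value $239,160.
Year 2: 5,405 × $20 = $108,100. Book value $131,060.
Year 3: 3,223 × $20 = $64,460. Book value $66,600.

$64,460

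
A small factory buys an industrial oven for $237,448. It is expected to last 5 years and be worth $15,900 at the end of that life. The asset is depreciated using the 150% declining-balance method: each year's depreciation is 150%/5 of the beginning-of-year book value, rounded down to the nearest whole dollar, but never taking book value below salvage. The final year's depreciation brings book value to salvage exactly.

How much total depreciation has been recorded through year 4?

$180,436

Depreciable base = $237,448 − $15,900 = $221,548.
Year 1: ⌊$237,448 × 150%/5⌋ = $71,234. Book value $166,214.
Year 2: ⌊$166,214 × 150%/5⌋ = $49,864. Book value $116,350.
Year 3: ⌊$116,350 × 150%/5⌋ = $34,905. Book value $81,445.
Year 4: ⌊$81,445 × 150%/5⌋ = $24,433. Book value $57,012.
Accumulated through year 4 = $237,448 − $57,012 = $180,436.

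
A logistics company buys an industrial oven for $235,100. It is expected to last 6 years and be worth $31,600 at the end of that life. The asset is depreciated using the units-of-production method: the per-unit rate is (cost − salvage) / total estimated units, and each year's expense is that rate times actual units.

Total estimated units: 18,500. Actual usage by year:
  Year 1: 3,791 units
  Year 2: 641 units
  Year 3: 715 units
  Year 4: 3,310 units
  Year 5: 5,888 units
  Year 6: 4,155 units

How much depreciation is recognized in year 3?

Depreciable base = $235,100 − $31,600 = $203,500.
Rate = $203,500 / 18,500 units = $11 per unit.
Year 1: 3,791 × $11 = $41,701. Book value $193,399.
Year 2: 641 × $11 = $7,051. Book value $186,348.
Year 3: 715 × $11 = $7,865. Book value $178,483.

$7,865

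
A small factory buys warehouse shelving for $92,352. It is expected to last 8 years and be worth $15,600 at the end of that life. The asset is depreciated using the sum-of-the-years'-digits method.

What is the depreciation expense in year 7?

$4,264

Depreciable base = $92,352 − $15,600 = $76,752.
Sum of the years' digits = 8+7+6+5+4+3+2+1 = 36.
Year 1: $76,752 × 8/36 = $17,056. Book value $75,296.
Year 2: $76,752 × 7/36 = $14,924. Book value $60,372.
Year 3: $76,752 × 6/36 = $12,792. Book value $47,580.
Year 4: $76,752 × 5/36 = $10,660. Book value $36,920.
Year 5: $76,752 × 4/36 = $8,528. Book value $28,392.
Year 6: $76,752 × 3/36 = $6,396. Book value $21,996.
Year 7: $76,752 × 2/36 = $4,264. Book value $17,732.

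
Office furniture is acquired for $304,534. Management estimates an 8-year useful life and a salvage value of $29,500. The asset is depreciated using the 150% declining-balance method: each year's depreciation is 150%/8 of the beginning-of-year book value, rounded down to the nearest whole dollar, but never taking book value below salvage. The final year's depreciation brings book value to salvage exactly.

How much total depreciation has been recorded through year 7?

$233,346

Depreciable base = $304,534 − $29,500 = $275,034.
Year 1: ⌊$304,534 × 150%/8⌋ = $57,100. Book value $247,434.
Year 2: ⌊$247,434 × 150%/8⌋ = $46,393. Book value $201,041.
Year 3: ⌊$201,041 × 150%/8⌋ = $37,695. Book value $163,346.
Year 4: ⌊$163,346 × 150%/8⌋ = $30,627. Book value $132,719.
Year 5: ⌊$132,719 × 150%/8⌋ = $24,884. Book value $107,835.
Year 6: ⌊$107,835 × 150%/8⌋ = $20,219. Book value $87,616.
Year 7: ⌊$87,616 × 150%/8⌋ = $16,428. Book value $71,188.
Accumulated through year 7 = $304,534 − $71,188 = $233,346.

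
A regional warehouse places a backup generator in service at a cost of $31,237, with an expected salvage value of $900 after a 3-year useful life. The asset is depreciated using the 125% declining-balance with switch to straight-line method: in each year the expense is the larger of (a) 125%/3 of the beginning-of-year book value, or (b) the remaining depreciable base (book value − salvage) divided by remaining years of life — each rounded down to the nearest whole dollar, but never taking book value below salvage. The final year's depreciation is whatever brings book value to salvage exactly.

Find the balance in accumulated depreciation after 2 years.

$21,676

Depreciable base = $31,237 − $900 = $30,337.
Year 1: DB = ⌊$31,237 × 125%/3⌋ = $13,015; SL = ⌊$30,337/3⌋ = $10,112 → take DB $13,015. Book value $18,222.
Year 2: DB = ⌊$18,222 × 125%/3⌋ = $7,592; SL = ⌊$17,322/2⌋ = $8,661 → take SL $8,661. Book value $9,561.
Accumulated through year 2 = $31,237 − $9,561 = $21,676.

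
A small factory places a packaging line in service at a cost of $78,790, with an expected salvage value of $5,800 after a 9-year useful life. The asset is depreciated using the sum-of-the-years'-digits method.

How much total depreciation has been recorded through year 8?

$71,368

Depreciable base = $78,790 − $5,800 = $72,990.
Sum of the years' digits = 9+8+7+6+5+4+3+2+1 = 45.
Year 1: $72,990 × 9/45 = $14,598. Book value $64,192.
Year 2: $72,990 × 8/45 = $12,976. Book value $51,216.
Year 3: $72,990 × 7/45 = $11,354. Book value $39,862.
Year 4: $72,990 × 6/45 = $9,732. Book value $30,130.
Year 5: $72,990 × 5/45 = $8,110. Book value $22,020.
Year 6: $72,990 × 4/45 = $6,488. Book value $15,532.
Year 7: $72,990 × 3/45 = $4,866. Book value $10,666.
Year 8: $72,990 × 2/45 = $3,244. Book value $7,422.
Accumulated through year 8 = $78,790 − $7,422 = $71,368.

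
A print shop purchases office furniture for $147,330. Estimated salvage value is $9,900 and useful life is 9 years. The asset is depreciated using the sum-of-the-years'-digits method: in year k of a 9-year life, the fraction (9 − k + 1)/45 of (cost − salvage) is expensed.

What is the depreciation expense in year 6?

Depreciable base = $147,330 − $9,900 = $137,430.
Sum of the years' digits = 9+8+7+6+5+4+3+2+1 = 45.
Year 1: $137,430 × 9/45 = $27,486. Book value $119,844.
Year 2: $137,430 × 8/45 = $24,432. Book value $95,412.
Year 3: $137,430 × 7/45 = $21,378. Book value $74,034.
Year 4: $137,430 × 6/45 = $18,324. Book value $55,710.
Year 5: $137,430 × 5/45 = $15,270. Book value $40,440.
Year 6: $137,430 × 4/45 = $12,216. Book value $28,224.

$12,216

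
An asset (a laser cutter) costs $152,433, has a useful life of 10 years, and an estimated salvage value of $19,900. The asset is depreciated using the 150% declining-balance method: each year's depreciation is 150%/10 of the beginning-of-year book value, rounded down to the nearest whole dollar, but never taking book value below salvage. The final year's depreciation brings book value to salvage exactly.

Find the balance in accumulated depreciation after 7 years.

$103,564

Depreciable base = $152,433 − $19,900 = $132,533.
Year 1: ⌊$152,433 × 150%/10⌋ = $22,864. Book value $129,569.
Year 2: ⌊$129,569 × 150%/10⌋ = $19,435. Book value $110,134.
Year 3: ⌊$110,134 × 150%/10⌋ = $16,520. Book value $93,614.
Year 4: ⌊$93,614 × 150%/10⌋ = $14,042. Book value $79,572.
Year 5: ⌊$79,572 × 150%/10⌋ = $11,935. Book value $67,637.
Year 6: ⌊$67,637 × 150%/10⌋ = $10,145. Book value $57,492.
Year 7: ⌊$57,492 × 150%/10⌋ = $8,623. Book value $48,869.
Accumulated through year 7 = $152,433 − $48,869 = $103,564.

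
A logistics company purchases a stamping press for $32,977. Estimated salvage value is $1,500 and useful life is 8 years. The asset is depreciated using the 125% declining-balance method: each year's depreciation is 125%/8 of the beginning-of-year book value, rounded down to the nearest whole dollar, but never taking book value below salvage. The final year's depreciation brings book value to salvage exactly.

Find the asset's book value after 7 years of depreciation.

Depreciable base = $32,977 − $1,500 = $31,477.
Year 1: ⌊$32,977 × 125%/8⌋ = $5,152. Book value $27,825.
Year 2: ⌊$27,825 × 125%/8⌋ = $4,347. Book value $23,478.
Year 3: ⌊$23,478 × 125%/8⌋ = $3,668. Book value $19,810.
Year 4: ⌊$19,810 × 125%/8⌋ = $3,095. Book value $16,715.
Year 5: ⌊$16,715 × 125%/8⌋ = $2,611. Book value $14,104.
Year 6: ⌊$14,104 × 125%/8⌋ = $2,203. Book value $11,901.
Year 7: ⌊$11,901 × 125%/8⌋ = $1,859. Book value $10,042.

$10,042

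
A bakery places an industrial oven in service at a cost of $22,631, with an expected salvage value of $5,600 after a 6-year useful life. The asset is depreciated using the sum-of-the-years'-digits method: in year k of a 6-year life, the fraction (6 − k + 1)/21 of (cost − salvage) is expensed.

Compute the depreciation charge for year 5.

$1,622

Depreciable base = $22,631 − $5,600 = $17,031.
Sum of the years' digits = 6+5+4+3+2+1 = 21.
Year 1: $17,031 × 6/21 = $4,866. Book value $17,765.
Year 2: $17,031 × 5/21 = $4,055. Book value $13,710.
Year 3: $17,031 × 4/21 = $3,244. Book value $10,466.
Year 4: $17,031 × 3/21 = $2,433. Book value $8,033.
Year 5: $17,031 × 2/21 = $1,622. Book value $6,411.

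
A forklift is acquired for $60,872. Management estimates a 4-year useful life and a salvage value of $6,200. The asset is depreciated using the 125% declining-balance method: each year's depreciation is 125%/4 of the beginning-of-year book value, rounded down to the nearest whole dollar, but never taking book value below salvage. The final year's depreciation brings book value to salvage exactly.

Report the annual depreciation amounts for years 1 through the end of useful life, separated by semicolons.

Depreciable base = $60,872 − $6,200 = $54,672.
Year 1: ⌊$60,872 × 125%/4⌋ = $19,022. Book value $41,850.
Year 2: ⌊$41,850 × 125%/4⌋ = $13,078. Book value $28,772.
Year 3: ⌊$28,772 × 125%/4⌋ = $8,991. Book value $19,781.
Year 4 (final): $19,781 − $6,200 = $13,581. Book value $6,200.

$19,022; $13,078; $8,991; $13,581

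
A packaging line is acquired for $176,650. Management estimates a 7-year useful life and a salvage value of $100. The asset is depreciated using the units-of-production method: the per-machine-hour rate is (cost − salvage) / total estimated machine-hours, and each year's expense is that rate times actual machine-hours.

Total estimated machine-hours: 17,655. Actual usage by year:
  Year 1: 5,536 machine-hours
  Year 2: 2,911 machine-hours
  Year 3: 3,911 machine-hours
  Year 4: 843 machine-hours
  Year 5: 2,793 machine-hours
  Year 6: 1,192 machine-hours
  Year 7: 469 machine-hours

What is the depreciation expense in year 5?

Depreciable base = $176,650 − $100 = $176,550.
Rate = $176,550 / 17,655 machine-hours = $10 per machine-hour.
Year 1: 5,536 × $10 = $55,360. Book value $121,290.
Year 2: 2,911 × $10 = $29,110. Book value $92,180.
Year 3: 3,911 × $10 = $39,110. Book value $53,070.
Year 4: 843 × $10 = $8,430. Book value $44,640.
Year 5: 2,793 × $10 = $27,930. Book value $16,710.

$27,930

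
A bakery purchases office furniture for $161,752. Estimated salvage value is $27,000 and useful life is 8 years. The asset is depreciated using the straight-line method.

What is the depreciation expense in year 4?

Depreciable base = $161,752 − $27,000 = $134,752.
Annual expense = $134,752 / 8 = $16,844.

$16,844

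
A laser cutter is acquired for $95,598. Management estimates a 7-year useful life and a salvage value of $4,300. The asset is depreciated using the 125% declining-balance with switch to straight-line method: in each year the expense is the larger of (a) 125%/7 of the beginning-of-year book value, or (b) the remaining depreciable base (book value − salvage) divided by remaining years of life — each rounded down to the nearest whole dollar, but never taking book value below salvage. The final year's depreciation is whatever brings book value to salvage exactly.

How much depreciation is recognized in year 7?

Depreciable base = $95,598 − $4,300 = $91,298.
Year 1: DB = ⌊$95,598 × 125%/7⌋ = $17,071; SL = ⌊$91,298/7⌋ = $13,042 → take DB $17,071. Book value $78,527.
Year 2: DB = ⌊$78,527 × 125%/7⌋ = $14,022; SL = ⌊$74,227/6⌋ = $12,371 → take DB $14,022. Book value $64,505.
Year 3: DB = ⌊$64,505 × 125%/7⌋ = $11,518; SL = ⌊$60,205/5⌋ = $12,041 → take SL $12,041. Book value $52,464.
Year 4: DB = ⌊$52,464 × 125%/7⌋ = $9,368; SL = ⌊$48,164/4⌋ = $12,041 → take SL $12,041. Book value $40,423.
Year 5: DB = ⌊$40,423 × 125%/7⌋ = $7,218; SL = ⌊$36,123/3⌋ = $12,041 → take SL $12,041. Book value $28,382.
Year 6: DB = ⌊$28,382 × 125%/7⌋ = $5,068; SL = ⌊$24,082/2⌋ = $12,041 → take SL $12,041. Book value $16,341.
Year 7 (final): $16,341 − $4,300 = $12,041. Book value $4,300.

$12,041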